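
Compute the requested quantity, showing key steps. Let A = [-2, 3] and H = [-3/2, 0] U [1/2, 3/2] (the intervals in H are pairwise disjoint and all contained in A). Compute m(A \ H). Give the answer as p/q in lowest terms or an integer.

The ambient interval has length m(A) = 3 - (-2) = 5.
Since the holes are disjoint and sit inside A, by finite additivity
  m(H) = sum_i (b_i - a_i), and m(A \ H) = m(A) - m(H).
Computing the hole measures:
  m(H_1) = 0 - (-3/2) = 3/2.
  m(H_2) = 3/2 - 1/2 = 1.
Summed: m(H) = 3/2 + 1 = 5/2.
So m(A \ H) = 5 - 5/2 = 5/2.

5/2


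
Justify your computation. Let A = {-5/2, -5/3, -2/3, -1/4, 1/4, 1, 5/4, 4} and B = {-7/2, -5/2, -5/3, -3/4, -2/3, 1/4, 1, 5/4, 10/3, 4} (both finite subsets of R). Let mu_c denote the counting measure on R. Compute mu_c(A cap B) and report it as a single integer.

Counting measure on a finite set equals cardinality. mu_c(A cap B) = |A cap B| (elements appearing in both).
Enumerating the elements of A that also lie in B gives 7 element(s).
So mu_c(A cap B) = 7.

7


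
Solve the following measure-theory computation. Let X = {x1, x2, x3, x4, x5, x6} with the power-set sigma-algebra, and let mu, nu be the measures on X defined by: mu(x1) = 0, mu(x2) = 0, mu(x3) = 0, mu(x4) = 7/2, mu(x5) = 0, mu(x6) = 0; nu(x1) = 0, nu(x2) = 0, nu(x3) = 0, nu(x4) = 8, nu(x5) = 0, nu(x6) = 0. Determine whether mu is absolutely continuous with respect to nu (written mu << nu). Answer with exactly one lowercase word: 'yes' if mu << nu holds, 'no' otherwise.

mu << nu means: every nu-null measurable set is also mu-null; equivalently, for every atom x, if nu({x}) = 0 then mu({x}) = 0.
Checking each atom:
  x1: nu = 0, mu = 0 -> consistent with mu << nu.
  x2: nu = 0, mu = 0 -> consistent with mu << nu.
  x3: nu = 0, mu = 0 -> consistent with mu << nu.
  x4: nu = 8 > 0 -> no constraint.
  x5: nu = 0, mu = 0 -> consistent with mu << nu.
  x6: nu = 0, mu = 0 -> consistent with mu << nu.
No atom violates the condition. Therefore mu << nu.

yes


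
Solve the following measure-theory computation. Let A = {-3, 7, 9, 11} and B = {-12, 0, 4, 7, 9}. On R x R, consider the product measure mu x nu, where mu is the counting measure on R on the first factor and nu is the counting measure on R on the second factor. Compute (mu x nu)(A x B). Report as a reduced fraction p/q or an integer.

For a measurable rectangle A x B, the product measure satisfies
  (mu x nu)(A x B) = mu(A) * nu(B).
  mu(A) = 4.
  nu(B) = 5.
  (mu x nu)(A x B) = 4 * 5 = 20.

20


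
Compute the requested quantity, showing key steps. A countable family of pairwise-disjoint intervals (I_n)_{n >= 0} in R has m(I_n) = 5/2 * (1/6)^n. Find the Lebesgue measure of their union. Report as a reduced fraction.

By countable additivity of the Lebesgue measure on pairwise disjoint measurable sets,
  m(union_{n >= 0} I_n) = sum_{n >= 0} m(I_n) = sum_{n >= 0} a * r^n,
  with a = 5/2 and r = 1/6.
Since 0 < r = 1/6 < 1, the geometric series converges:
  sum_{n >= 0} a * r^n = a / (1 - r).
  = 5/2 / (1 - 1/6)
  = 5/2 / (5/6)
  = 3.

3


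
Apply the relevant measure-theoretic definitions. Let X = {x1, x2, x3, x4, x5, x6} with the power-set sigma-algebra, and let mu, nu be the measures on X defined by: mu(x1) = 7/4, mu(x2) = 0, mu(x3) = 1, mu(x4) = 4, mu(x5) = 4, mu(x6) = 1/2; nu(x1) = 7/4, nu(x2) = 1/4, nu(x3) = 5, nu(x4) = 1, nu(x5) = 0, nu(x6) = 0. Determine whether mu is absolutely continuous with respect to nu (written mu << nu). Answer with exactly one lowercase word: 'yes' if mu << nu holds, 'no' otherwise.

mu << nu means: every nu-null measurable set is also mu-null; equivalently, for every atom x, if nu({x}) = 0 then mu({x}) = 0.
Checking each atom:
  x1: nu = 7/4 > 0 -> no constraint.
  x2: nu = 1/4 > 0 -> no constraint.
  x3: nu = 5 > 0 -> no constraint.
  x4: nu = 1 > 0 -> no constraint.
  x5: nu = 0, mu = 4 > 0 -> violates mu << nu.
  x6: nu = 0, mu = 1/2 > 0 -> violates mu << nu.
The atom(s) x5, x6 violate the condition (nu = 0 but mu > 0). Therefore mu is NOT absolutely continuous w.r.t. nu.

no


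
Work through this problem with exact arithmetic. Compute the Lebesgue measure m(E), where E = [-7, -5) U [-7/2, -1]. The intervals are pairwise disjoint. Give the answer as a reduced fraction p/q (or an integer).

For pairwise disjoint intervals, m(union_i I_i) = sum_i m(I_i),
and m is invariant under swapping open/closed endpoints (single points have measure 0).
So m(E) = sum_i (b_i - a_i).
  I_1 has length -5 - (-7) = 2.
  I_2 has length -1 - (-7/2) = 5/2.
Summing:
  m(E) = 2 + 5/2 = 9/2.

9/2


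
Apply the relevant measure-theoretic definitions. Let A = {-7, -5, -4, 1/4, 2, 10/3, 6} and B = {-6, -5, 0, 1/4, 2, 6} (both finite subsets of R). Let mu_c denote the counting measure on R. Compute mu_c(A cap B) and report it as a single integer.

Counting measure on a finite set equals cardinality. mu_c(A cap B) = |A cap B| (elements appearing in both).
Enumerating the elements of A that also lie in B gives 4 element(s).
So mu_c(A cap B) = 4.

4


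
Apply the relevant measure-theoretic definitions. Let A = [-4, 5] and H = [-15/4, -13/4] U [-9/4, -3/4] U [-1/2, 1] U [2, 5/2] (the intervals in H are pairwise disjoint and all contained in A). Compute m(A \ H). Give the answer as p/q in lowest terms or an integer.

The ambient interval has length m(A) = 5 - (-4) = 9.
Since the holes are disjoint and sit inside A, by finite additivity
  m(H) = sum_i (b_i - a_i), and m(A \ H) = m(A) - m(H).
Computing the hole measures:
  m(H_1) = -13/4 - (-15/4) = 1/2.
  m(H_2) = -3/4 - (-9/4) = 3/2.
  m(H_3) = 1 - (-1/2) = 3/2.
  m(H_4) = 5/2 - 2 = 1/2.
Summed: m(H) = 1/2 + 3/2 + 3/2 + 1/2 = 4.
So m(A \ H) = 9 - 4 = 5.

5


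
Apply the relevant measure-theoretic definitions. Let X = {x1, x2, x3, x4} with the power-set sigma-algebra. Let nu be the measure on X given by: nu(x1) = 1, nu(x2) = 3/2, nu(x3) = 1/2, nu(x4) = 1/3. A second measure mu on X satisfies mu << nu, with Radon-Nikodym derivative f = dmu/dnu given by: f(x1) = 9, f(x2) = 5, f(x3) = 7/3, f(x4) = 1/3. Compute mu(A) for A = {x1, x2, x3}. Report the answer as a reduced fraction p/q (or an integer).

By the defining property of the Radon-Nikodym derivative, for every measurable set A,
  mu(A) = integral_A f dnu.
Since nu is a discrete measure concentrated on the atoms of X, the integral over A reduces to the sum
  mu(A) = sum_{x in A} f(x) * nu({x}).
Computing each term:
  x1: f(x1) * nu(x1) = 9 * 1 = 9.
  x2: f(x2) * nu(x2) = 5 * 3/2 = 15/2.
  x3: f(x3) * nu(x3) = 7/3 * 1/2 = 7/6.
Summing: mu(A) = 9 + 15/2 + 7/6 = 53/3.

53/3


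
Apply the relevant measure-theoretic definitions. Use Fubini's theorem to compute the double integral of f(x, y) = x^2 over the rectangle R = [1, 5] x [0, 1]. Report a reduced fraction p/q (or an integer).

f(x, y) is a tensor product of a function of x and a function of y, and both factors are bounded continuous (hence Lebesgue integrable) on the rectangle, so Fubini's theorem applies:
  integral_R f d(m x m) = (integral_a1^b1 x^2 dx) * (integral_a2^b2 1 dy).
Inner integral in x: integral_{1}^{5} x^2 dx = (5^3 - 1^3)/3
  = 124/3.
Inner integral in y: integral_{0}^{1} 1 dy = (1^1 - 0^1)/1
  = 1.
Product: (124/3) * (1) = 124/3.

124/3


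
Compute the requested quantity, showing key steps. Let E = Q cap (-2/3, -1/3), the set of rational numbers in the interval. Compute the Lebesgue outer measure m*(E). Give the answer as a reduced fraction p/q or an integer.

Q cap (-2/3, -1/3) is countable; list its elements as q_1, q_2, ... . Fix eps > 0 and cover the k-th point by an interval of length eps * 2^(-k). The cover has total length eps * sum_{k>=1} 2^(-k) = eps, so by definition of outer measure m*(Q cap (-2/3, -1/3)) <= eps. Since eps was arbitrary and m* >= 0, the outer measure is 0.

0


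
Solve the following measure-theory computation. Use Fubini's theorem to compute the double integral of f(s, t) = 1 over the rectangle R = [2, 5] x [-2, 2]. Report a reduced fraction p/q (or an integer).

f(s, t) is a tensor product of a function of s and a function of t, and both factors are bounded continuous (hence Lebesgue integrable) on the rectangle, so Fubini's theorem applies:
  integral_R f d(m x m) = (integral_a1^b1 1 ds) * (integral_a2^b2 1 dt).
Inner integral in s: integral_{2}^{5} 1 ds = (5^1 - 2^1)/1
  = 3.
Inner integral in t: integral_{-2}^{2} 1 dt = (2^1 - (-2)^1)/1
  = 4.
Product: (3) * (4) = 12.

12


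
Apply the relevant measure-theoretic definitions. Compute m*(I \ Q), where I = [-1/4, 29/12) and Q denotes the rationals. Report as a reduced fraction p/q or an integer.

The interval I = [-1/4, 29/12) has m(I) = 29/12 - (-1/4) = 8/3 (endpoints are measure-zero, so open/closed/half-open agree). Write I = (I cap Q) u (I \ Q). The rationals in I are countable, so m*(I cap Q) = 0 (cover each rational by intervals whose total length is arbitrarily small). By countable subadditivity m*(I) <= m*(I cap Q) + m*(I \ Q), hence m*(I \ Q) >= m(I) = 8/3. The reverse inequality m*(I \ Q) <= m*(I) = 8/3 is trivial since (I \ Q) is a subset of I. Therefore m*(I \ Q) = 8/3.

8/3


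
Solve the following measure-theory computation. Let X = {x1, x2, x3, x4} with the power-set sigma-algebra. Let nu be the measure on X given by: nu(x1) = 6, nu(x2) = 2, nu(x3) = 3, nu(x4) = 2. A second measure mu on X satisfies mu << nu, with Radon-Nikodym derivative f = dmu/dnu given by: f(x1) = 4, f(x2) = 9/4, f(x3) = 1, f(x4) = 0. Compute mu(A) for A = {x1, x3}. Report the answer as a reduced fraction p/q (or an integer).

By the defining property of the Radon-Nikodym derivative, for every measurable set A,
  mu(A) = integral_A f dnu.
Since nu is a discrete measure concentrated on the atoms of X, the integral over A reduces to the sum
  mu(A) = sum_{x in A} f(x) * nu({x}).
Computing each term:
  x1: f(x1) * nu(x1) = 4 * 6 = 24.
  x3: f(x3) * nu(x3) = 1 * 3 = 3.
Summing: mu(A) = 24 + 3 = 27.

27


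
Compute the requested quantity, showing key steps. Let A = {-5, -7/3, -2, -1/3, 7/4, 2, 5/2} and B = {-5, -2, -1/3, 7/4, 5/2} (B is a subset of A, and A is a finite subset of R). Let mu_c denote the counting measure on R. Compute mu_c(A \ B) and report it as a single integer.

Counting measure assigns mu_c(E) = |E| (number of elements) when E is finite. For B subset A, A \ B is the set of elements of A not in B, so |A \ B| = |A| - |B|.
|A| = 7, |B| = 5, so mu_c(A \ B) = 7 - 5 = 2.

2


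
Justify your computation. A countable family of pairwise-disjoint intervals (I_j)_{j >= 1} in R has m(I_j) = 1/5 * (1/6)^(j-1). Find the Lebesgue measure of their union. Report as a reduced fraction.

By countable additivity of the Lebesgue measure on pairwise disjoint measurable sets,
  m(union_{j >= 1} I_j) = sum_{j >= 1} m(I_j) = sum_{j >= 1} a * r^(j-1),
  with a = 1/5 and r = 1/6.
Since 0 < r = 1/6 < 1, the geometric series converges:
  sum_{j >= 1} a * r^(j-1) = a / (1 - r).
  = 1/5 / (1 - 1/6)
  = 1/5 / (5/6)
  = 6/25.

6/25


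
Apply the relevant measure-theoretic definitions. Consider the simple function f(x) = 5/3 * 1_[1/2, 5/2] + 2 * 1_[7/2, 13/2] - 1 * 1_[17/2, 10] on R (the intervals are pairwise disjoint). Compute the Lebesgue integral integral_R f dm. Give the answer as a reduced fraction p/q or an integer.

For a simple function f = sum_i c_i * 1_{A_i} with disjoint A_i,
  integral f dm = sum_i c_i * m(A_i).
Lengths of the A_i:
  m(A_1) = 5/2 - 1/2 = 2.
  m(A_2) = 13/2 - 7/2 = 3.
  m(A_3) = 10 - 17/2 = 3/2.
Contributions c_i * m(A_i):
  (5/3) * (2) = 10/3.
  (2) * (3) = 6.
  (-1) * (3/2) = -3/2.
Total: 10/3 + 6 - 3/2 = 47/6.

47/6


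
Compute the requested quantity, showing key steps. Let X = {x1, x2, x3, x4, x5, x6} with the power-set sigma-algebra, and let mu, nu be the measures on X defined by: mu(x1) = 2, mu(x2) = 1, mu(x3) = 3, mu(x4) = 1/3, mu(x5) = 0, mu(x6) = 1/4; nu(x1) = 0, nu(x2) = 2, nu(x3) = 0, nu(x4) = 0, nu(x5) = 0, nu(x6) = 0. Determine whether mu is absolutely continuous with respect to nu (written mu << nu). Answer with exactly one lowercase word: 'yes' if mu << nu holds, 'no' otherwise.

mu << nu means: every nu-null measurable set is also mu-null; equivalently, for every atom x, if nu({x}) = 0 then mu({x}) = 0.
Checking each atom:
  x1: nu = 0, mu = 2 > 0 -> violates mu << nu.
  x2: nu = 2 > 0 -> no constraint.
  x3: nu = 0, mu = 3 > 0 -> violates mu << nu.
  x4: nu = 0, mu = 1/3 > 0 -> violates mu << nu.
  x5: nu = 0, mu = 0 -> consistent with mu << nu.
  x6: nu = 0, mu = 1/4 > 0 -> violates mu << nu.
The atom(s) x1, x3, x4, x6 violate the condition (nu = 0 but mu > 0). Therefore mu is NOT absolutely continuous w.r.t. nu.

no


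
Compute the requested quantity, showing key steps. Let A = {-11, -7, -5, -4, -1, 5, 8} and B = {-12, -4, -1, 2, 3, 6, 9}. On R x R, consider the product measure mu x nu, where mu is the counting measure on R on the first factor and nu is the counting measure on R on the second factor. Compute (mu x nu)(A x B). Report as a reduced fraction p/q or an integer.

For a measurable rectangle A x B, the product measure satisfies
  (mu x nu)(A x B) = mu(A) * nu(B).
  mu(A) = 7.
  nu(B) = 7.
  (mu x nu)(A x B) = 7 * 7 = 49.

49


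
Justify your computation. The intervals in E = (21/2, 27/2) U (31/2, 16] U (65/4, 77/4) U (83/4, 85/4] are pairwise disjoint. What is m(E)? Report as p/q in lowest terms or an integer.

For pairwise disjoint intervals, m(union_i I_i) = sum_i m(I_i),
and m is invariant under swapping open/closed endpoints (single points have measure 0).
So m(E) = sum_i (b_i - a_i).
  I_1 has length 27/2 - 21/2 = 3.
  I_2 has length 16 - 31/2 = 1/2.
  I_3 has length 77/4 - 65/4 = 3.
  I_4 has length 85/4 - 83/4 = 1/2.
Summing:
  m(E) = 3 + 1/2 + 3 + 1/2 = 7.

7


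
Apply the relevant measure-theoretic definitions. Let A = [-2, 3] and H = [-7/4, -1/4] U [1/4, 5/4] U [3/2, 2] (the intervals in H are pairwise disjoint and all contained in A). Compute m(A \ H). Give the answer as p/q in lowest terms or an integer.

The ambient interval has length m(A) = 3 - (-2) = 5.
Since the holes are disjoint and sit inside A, by finite additivity
  m(H) = sum_i (b_i - a_i), and m(A \ H) = m(A) - m(H).
Computing the hole measures:
  m(H_1) = -1/4 - (-7/4) = 3/2.
  m(H_2) = 5/4 - 1/4 = 1.
  m(H_3) = 2 - 3/2 = 1/2.
Summed: m(H) = 3/2 + 1 + 1/2 = 3.
So m(A \ H) = 5 - 3 = 2.

2


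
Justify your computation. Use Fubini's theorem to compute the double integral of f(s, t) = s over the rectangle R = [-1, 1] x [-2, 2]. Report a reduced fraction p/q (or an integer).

f(s, t) is a tensor product of a function of s and a function of t, and both factors are bounded continuous (hence Lebesgue integrable) on the rectangle, so Fubini's theorem applies:
  integral_R f d(m x m) = (integral_a1^b1 s ds) * (integral_a2^b2 1 dt).
Inner integral in s: integral_{-1}^{1} s ds = (1^2 - (-1)^2)/2
  = 0.
Inner integral in t: integral_{-2}^{2} 1 dt = (2^1 - (-2)^1)/1
  = 4.
Product: (0) * (4) = 0.

0


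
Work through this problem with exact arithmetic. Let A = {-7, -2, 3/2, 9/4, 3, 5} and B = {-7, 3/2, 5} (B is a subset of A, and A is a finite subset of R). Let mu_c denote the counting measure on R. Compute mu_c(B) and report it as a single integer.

Counting measure assigns mu_c(E) = |E| (number of elements) when E is finite.
B has 3 element(s), so mu_c(B) = 3.

3


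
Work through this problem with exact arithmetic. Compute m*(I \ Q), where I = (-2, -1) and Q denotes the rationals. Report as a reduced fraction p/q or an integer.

The interval I = (-2, -1) has m(I) = -1 - (-2) = 1 (endpoints are measure-zero, so open/closed/half-open agree). Write I = (I cap Q) u (I \ Q). The rationals in I are countable, so m*(I cap Q) = 0 (cover each rational by intervals whose total length is arbitrarily small). By countable subadditivity m*(I) <= m*(I cap Q) + m*(I \ Q), hence m*(I \ Q) >= m(I) = 1. The reverse inequality m*(I \ Q) <= m*(I) = 1 is trivial since (I \ Q) is a subset of I. Therefore m*(I \ Q) = 1.

1


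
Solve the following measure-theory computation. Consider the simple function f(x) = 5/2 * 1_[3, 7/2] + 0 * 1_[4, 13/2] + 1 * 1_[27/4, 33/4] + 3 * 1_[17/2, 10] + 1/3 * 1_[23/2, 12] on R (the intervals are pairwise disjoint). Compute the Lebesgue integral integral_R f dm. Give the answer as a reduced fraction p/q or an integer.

For a simple function f = sum_i c_i * 1_{A_i} with disjoint A_i,
  integral f dm = sum_i c_i * m(A_i).
Lengths of the A_i:
  m(A_1) = 7/2 - 3 = 1/2.
  m(A_2) = 13/2 - 4 = 5/2.
  m(A_3) = 33/4 - 27/4 = 3/2.
  m(A_4) = 10 - 17/2 = 3/2.
  m(A_5) = 12 - 23/2 = 1/2.
Contributions c_i * m(A_i):
  (5/2) * (1/2) = 5/4.
  (0) * (5/2) = 0.
  (1) * (3/2) = 3/2.
  (3) * (3/2) = 9/2.
  (1/3) * (1/2) = 1/6.
Total: 5/4 + 0 + 3/2 + 9/2 + 1/6 = 89/12.

89/12


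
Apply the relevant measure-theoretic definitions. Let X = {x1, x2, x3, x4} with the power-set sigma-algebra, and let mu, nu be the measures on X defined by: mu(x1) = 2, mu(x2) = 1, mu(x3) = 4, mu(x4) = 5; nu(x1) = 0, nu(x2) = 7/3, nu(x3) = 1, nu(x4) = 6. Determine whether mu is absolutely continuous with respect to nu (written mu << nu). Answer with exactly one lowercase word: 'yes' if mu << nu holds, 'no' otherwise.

mu << nu means: every nu-null measurable set is also mu-null; equivalently, for every atom x, if nu({x}) = 0 then mu({x}) = 0.
Checking each atom:
  x1: nu = 0, mu = 2 > 0 -> violates mu << nu.
  x2: nu = 7/3 > 0 -> no constraint.
  x3: nu = 1 > 0 -> no constraint.
  x4: nu = 6 > 0 -> no constraint.
The atom(s) x1 violate the condition (nu = 0 but mu > 0). Therefore mu is NOT absolutely continuous w.r.t. nu.

no


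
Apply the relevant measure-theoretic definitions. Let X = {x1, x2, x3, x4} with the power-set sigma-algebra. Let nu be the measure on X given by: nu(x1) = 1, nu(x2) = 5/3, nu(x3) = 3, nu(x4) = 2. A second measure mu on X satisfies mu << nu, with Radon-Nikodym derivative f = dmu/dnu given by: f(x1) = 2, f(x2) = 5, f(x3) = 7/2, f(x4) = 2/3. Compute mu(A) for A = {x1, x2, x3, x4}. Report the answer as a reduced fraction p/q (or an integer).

By the defining property of the Radon-Nikodym derivative, for every measurable set A,
  mu(A) = integral_A f dnu.
Since nu is a discrete measure concentrated on the atoms of X, the integral over A reduces to the sum
  mu(A) = sum_{x in A} f(x) * nu({x}).
Computing each term:
  x1: f(x1) * nu(x1) = 2 * 1 = 2.
  x2: f(x2) * nu(x2) = 5 * 5/3 = 25/3.
  x3: f(x3) * nu(x3) = 7/2 * 3 = 21/2.
  x4: f(x4) * nu(x4) = 2/3 * 2 = 4/3.
Summing: mu(A) = 2 + 25/3 + 21/2 + 4/3 = 133/6.

133/6


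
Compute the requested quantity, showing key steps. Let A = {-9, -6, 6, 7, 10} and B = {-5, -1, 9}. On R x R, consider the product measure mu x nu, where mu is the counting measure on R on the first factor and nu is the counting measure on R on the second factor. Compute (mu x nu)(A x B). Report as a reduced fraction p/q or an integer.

For a measurable rectangle A x B, the product measure satisfies
  (mu x nu)(A x B) = mu(A) * nu(B).
  mu(A) = 5.
  nu(B) = 3.
  (mu x nu)(A x B) = 5 * 3 = 15.

15


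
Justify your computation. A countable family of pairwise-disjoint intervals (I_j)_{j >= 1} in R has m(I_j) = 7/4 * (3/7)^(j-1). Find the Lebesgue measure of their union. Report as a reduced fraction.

By countable additivity of the Lebesgue measure on pairwise disjoint measurable sets,
  m(union_{j >= 1} I_j) = sum_{j >= 1} m(I_j) = sum_{j >= 1} a * r^(j-1),
  with a = 7/4 and r = 3/7.
Since 0 < r = 3/7 < 1, the geometric series converges:
  sum_{j >= 1} a * r^(j-1) = a / (1 - r).
  = 7/4 / (1 - 3/7)
  = 7/4 / (4/7)
  = 49/16.

49/16


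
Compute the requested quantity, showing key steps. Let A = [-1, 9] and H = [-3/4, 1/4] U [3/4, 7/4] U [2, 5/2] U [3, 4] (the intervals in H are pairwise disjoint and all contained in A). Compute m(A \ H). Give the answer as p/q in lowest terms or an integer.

The ambient interval has length m(A) = 9 - (-1) = 10.
Since the holes are disjoint and sit inside A, by finite additivity
  m(H) = sum_i (b_i - a_i), and m(A \ H) = m(A) - m(H).
Computing the hole measures:
  m(H_1) = 1/4 - (-3/4) = 1.
  m(H_2) = 7/4 - 3/4 = 1.
  m(H_3) = 5/2 - 2 = 1/2.
  m(H_4) = 4 - 3 = 1.
Summed: m(H) = 1 + 1 + 1/2 + 1 = 7/2.
So m(A \ H) = 10 - 7/2 = 13/2.

13/2


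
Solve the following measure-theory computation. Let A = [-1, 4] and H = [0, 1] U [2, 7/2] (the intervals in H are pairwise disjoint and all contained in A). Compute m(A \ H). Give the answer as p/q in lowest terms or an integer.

The ambient interval has length m(A) = 4 - (-1) = 5.
Since the holes are disjoint and sit inside A, by finite additivity
  m(H) = sum_i (b_i - a_i), and m(A \ H) = m(A) - m(H).
Computing the hole measures:
  m(H_1) = 1 - 0 = 1.
  m(H_2) = 7/2 - 2 = 3/2.
Summed: m(H) = 1 + 3/2 = 5/2.
So m(A \ H) = 5 - 5/2 = 5/2.

5/2


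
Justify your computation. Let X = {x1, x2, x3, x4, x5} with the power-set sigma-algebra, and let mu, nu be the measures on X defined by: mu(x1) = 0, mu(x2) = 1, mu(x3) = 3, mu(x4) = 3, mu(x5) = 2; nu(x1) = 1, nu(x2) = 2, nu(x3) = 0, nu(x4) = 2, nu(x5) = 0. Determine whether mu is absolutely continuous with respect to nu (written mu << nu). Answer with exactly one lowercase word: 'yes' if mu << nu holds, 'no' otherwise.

mu << nu means: every nu-null measurable set is also mu-null; equivalently, for every atom x, if nu({x}) = 0 then mu({x}) = 0.
Checking each atom:
  x1: nu = 1 > 0 -> no constraint.
  x2: nu = 2 > 0 -> no constraint.
  x3: nu = 0, mu = 3 > 0 -> violates mu << nu.
  x4: nu = 2 > 0 -> no constraint.
  x5: nu = 0, mu = 2 > 0 -> violates mu << nu.
The atom(s) x3, x5 violate the condition (nu = 0 but mu > 0). Therefore mu is NOT absolutely continuous w.r.t. nu.

no


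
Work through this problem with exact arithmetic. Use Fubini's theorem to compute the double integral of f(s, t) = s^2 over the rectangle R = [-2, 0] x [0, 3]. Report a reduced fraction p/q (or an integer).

f(s, t) is a tensor product of a function of s and a function of t, and both factors are bounded continuous (hence Lebesgue integrable) on the rectangle, so Fubini's theorem applies:
  integral_R f d(m x m) = (integral_a1^b1 s^2 ds) * (integral_a2^b2 1 dt).
Inner integral in s: integral_{-2}^{0} s^2 ds = (0^3 - (-2)^3)/3
  = 8/3.
Inner integral in t: integral_{0}^{3} 1 dt = (3^1 - 0^1)/1
  = 3.
Product: (8/3) * (3) = 8.

8


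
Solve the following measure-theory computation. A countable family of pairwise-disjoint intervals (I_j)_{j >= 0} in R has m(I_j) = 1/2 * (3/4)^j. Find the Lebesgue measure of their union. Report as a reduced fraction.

By countable additivity of the Lebesgue measure on pairwise disjoint measurable sets,
  m(union_{j >= 0} I_j) = sum_{j >= 0} m(I_j) = sum_{j >= 0} a * r^j,
  with a = 1/2 and r = 3/4.
Since 0 < r = 3/4 < 1, the geometric series converges:
  sum_{j >= 0} a * r^j = a / (1 - r).
  = 1/2 / (1 - 3/4)
  = 1/2 / (1/4)
  = 2.

2


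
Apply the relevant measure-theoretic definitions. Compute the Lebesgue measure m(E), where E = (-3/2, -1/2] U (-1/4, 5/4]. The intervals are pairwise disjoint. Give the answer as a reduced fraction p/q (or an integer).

For pairwise disjoint intervals, m(union_i I_i) = sum_i m(I_i),
and m is invariant under swapping open/closed endpoints (single points have measure 0).
So m(E) = sum_i (b_i - a_i).
  I_1 has length -1/2 - (-3/2) = 1.
  I_2 has length 5/4 - (-1/4) = 3/2.
Summing:
  m(E) = 1 + 3/2 = 5/2.

5/2


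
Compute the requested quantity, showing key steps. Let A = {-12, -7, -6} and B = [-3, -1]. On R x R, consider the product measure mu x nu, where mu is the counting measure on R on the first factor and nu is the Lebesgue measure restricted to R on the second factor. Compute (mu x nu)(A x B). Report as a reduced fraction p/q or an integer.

For a measurable rectangle A x B, the product measure satisfies
  (mu x nu)(A x B) = mu(A) * nu(B).
  mu(A) = 3.
  nu(B) = 2.
  (mu x nu)(A x B) = 3 * 2 = 6.

6


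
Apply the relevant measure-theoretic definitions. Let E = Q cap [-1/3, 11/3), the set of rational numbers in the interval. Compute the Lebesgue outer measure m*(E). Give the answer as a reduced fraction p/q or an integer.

The set Q cap [-1/3, 11/3) is countable (a subset of the countable set Q). Lebesgue outer measure of any countable set is 0: each singleton {q} has m*({q}) = 0, and by countable subadditivity m*(union_k {q_k}) <= sum_k m*({q_k}) = sum_k 0 = 0. The reverse inequality m*(E) >= 0 is automatic. So m*(Q cap [-1/3, 11/3)) = 0.

0


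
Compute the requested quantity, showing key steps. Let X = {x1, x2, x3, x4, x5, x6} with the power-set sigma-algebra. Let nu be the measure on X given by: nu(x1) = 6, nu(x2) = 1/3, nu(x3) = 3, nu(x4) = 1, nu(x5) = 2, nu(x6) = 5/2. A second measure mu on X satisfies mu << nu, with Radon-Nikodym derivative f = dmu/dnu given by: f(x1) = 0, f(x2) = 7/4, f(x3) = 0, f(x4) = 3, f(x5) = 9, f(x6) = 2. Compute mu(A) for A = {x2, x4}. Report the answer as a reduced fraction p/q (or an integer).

By the defining property of the Radon-Nikodym derivative, for every measurable set A,
  mu(A) = integral_A f dnu.
Since nu is a discrete measure concentrated on the atoms of X, the integral over A reduces to the sum
  mu(A) = sum_{x in A} f(x) * nu({x}).
Computing each term:
  x2: f(x2) * nu(x2) = 7/4 * 1/3 = 7/12.
  x4: f(x4) * nu(x4) = 3 * 1 = 3.
Summing: mu(A) = 7/12 + 3 = 43/12.

43/12


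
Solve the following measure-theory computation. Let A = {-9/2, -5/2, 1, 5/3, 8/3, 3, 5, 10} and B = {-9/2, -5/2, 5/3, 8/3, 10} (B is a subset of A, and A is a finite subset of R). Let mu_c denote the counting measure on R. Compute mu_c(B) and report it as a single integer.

Counting measure assigns mu_c(E) = |E| (number of elements) when E is finite.
B has 5 element(s), so mu_c(B) = 5.

5


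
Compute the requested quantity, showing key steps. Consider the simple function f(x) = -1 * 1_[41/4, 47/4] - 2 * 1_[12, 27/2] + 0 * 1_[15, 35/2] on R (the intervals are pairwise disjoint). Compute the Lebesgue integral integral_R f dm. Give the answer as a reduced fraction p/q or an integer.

For a simple function f = sum_i c_i * 1_{A_i} with disjoint A_i,
  integral f dm = sum_i c_i * m(A_i).
Lengths of the A_i:
  m(A_1) = 47/4 - 41/4 = 3/2.
  m(A_2) = 27/2 - 12 = 3/2.
  m(A_3) = 35/2 - 15 = 5/2.
Contributions c_i * m(A_i):
  (-1) * (3/2) = -3/2.
  (-2) * (3/2) = -3.
  (0) * (5/2) = 0.
Total: -3/2 - 3 + 0 = -9/2.

-9/2


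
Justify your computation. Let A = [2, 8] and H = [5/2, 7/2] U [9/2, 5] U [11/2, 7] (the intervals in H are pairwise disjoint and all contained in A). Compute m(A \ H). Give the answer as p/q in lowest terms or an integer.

The ambient interval has length m(A) = 8 - 2 = 6.
Since the holes are disjoint and sit inside A, by finite additivity
  m(H) = sum_i (b_i - a_i), and m(A \ H) = m(A) - m(H).
Computing the hole measures:
  m(H_1) = 7/2 - 5/2 = 1.
  m(H_2) = 5 - 9/2 = 1/2.
  m(H_3) = 7 - 11/2 = 3/2.
Summed: m(H) = 1 + 1/2 + 3/2 = 3.
So m(A \ H) = 6 - 3 = 3.

3


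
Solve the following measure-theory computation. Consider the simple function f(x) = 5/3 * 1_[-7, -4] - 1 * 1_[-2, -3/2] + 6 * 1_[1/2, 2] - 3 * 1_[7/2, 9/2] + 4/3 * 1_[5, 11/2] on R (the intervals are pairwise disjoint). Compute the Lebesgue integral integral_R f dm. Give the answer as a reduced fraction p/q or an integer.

For a simple function f = sum_i c_i * 1_{A_i} with disjoint A_i,
  integral f dm = sum_i c_i * m(A_i).
Lengths of the A_i:
  m(A_1) = -4 - (-7) = 3.
  m(A_2) = -3/2 - (-2) = 1/2.
  m(A_3) = 2 - 1/2 = 3/2.
  m(A_4) = 9/2 - 7/2 = 1.
  m(A_5) = 11/2 - 5 = 1/2.
Contributions c_i * m(A_i):
  (5/3) * (3) = 5.
  (-1) * (1/2) = -1/2.
  (6) * (3/2) = 9.
  (-3) * (1) = -3.
  (4/3) * (1/2) = 2/3.
Total: 5 - 1/2 + 9 - 3 + 2/3 = 67/6.

67/6


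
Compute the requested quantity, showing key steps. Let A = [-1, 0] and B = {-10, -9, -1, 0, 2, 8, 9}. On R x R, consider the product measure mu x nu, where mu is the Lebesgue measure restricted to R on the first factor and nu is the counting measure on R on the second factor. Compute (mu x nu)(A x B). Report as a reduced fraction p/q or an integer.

For a measurable rectangle A x B, the product measure satisfies
  (mu x nu)(A x B) = mu(A) * nu(B).
  mu(A) = 1.
  nu(B) = 7.
  (mu x nu)(A x B) = 1 * 7 = 7.

7


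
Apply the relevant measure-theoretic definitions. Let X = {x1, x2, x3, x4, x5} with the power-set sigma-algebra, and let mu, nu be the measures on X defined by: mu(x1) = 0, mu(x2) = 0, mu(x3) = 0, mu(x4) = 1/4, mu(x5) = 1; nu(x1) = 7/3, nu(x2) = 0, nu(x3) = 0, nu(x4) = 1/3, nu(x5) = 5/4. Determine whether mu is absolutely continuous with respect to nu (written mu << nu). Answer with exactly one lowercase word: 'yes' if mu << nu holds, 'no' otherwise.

mu << nu means: every nu-null measurable set is also mu-null; equivalently, for every atom x, if nu({x}) = 0 then mu({x}) = 0.
Checking each atom:
  x1: nu = 7/3 > 0 -> no constraint.
  x2: nu = 0, mu = 0 -> consistent with mu << nu.
  x3: nu = 0, mu = 0 -> consistent with mu << nu.
  x4: nu = 1/3 > 0 -> no constraint.
  x5: nu = 5/4 > 0 -> no constraint.
No atom violates the condition. Therefore mu << nu.

yes


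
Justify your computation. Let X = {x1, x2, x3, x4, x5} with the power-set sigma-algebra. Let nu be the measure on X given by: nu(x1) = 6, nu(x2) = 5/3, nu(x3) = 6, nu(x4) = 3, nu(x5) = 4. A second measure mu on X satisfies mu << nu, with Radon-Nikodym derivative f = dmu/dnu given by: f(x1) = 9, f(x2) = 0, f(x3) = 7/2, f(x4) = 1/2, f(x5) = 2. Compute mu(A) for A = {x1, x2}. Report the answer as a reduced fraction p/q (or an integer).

By the defining property of the Radon-Nikodym derivative, for every measurable set A,
  mu(A) = integral_A f dnu.
Since nu is a discrete measure concentrated on the atoms of X, the integral over A reduces to the sum
  mu(A) = sum_{x in A} f(x) * nu({x}).
Computing each term:
  x1: f(x1) * nu(x1) = 9 * 6 = 54.
  x2: f(x2) * nu(x2) = 0 * 5/3 = 0.
Summing: mu(A) = 54 + 0 = 54.

54


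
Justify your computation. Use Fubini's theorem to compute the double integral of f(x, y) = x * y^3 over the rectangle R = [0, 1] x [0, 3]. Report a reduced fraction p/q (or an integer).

f(x, y) is a tensor product of a function of x and a function of y, and both factors are bounded continuous (hence Lebesgue integrable) on the rectangle, so Fubini's theorem applies:
  integral_R f d(m x m) = (integral_a1^b1 x dx) * (integral_a2^b2 y^3 dy).
Inner integral in x: integral_{0}^{1} x dx = (1^2 - 0^2)/2
  = 1/2.
Inner integral in y: integral_{0}^{3} y^3 dy = (3^4 - 0^4)/4
  = 81/4.
Product: (1/2) * (81/4) = 81/8.

81/8


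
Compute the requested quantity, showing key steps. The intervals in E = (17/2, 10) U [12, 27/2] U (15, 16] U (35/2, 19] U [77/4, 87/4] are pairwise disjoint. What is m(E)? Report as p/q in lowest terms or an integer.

For pairwise disjoint intervals, m(union_i I_i) = sum_i m(I_i),
and m is invariant under swapping open/closed endpoints (single points have measure 0).
So m(E) = sum_i (b_i - a_i).
  I_1 has length 10 - 17/2 = 3/2.
  I_2 has length 27/2 - 12 = 3/2.
  I_3 has length 16 - 15 = 1.
  I_4 has length 19 - 35/2 = 3/2.
  I_5 has length 87/4 - 77/4 = 5/2.
Summing:
  m(E) = 3/2 + 3/2 + 1 + 3/2 + 5/2 = 8.

8


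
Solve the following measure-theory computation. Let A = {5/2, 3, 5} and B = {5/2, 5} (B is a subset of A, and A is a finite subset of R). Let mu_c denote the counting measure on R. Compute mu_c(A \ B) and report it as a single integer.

Counting measure assigns mu_c(E) = |E| (number of elements) when E is finite. For B subset A, A \ B is the set of elements of A not in B, so |A \ B| = |A| - |B|.
|A| = 3, |B| = 2, so mu_c(A \ B) = 3 - 2 = 1.

1


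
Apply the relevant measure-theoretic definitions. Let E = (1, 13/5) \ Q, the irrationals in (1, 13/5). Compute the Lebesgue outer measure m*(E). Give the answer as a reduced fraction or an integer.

The interval I = (1, 13/5) has m(I) = 13/5 - 1 = 8/5 (endpoints are measure-zero, so open/closed/half-open agree). Write I = (I cap Q) u (I \ Q). The rationals in I are countable, so m*(I cap Q) = 0 (cover each rational by intervals whose total length is arbitrarily small). By countable subadditivity m*(I) <= m*(I cap Q) + m*(I \ Q), hence m*(I \ Q) >= m(I) = 8/5. The reverse inequality m*(I \ Q) <= m*(I) = 8/5 is trivial since (I \ Q) is a subset of I. Therefore m*(I \ Q) = 8/5.

8/5


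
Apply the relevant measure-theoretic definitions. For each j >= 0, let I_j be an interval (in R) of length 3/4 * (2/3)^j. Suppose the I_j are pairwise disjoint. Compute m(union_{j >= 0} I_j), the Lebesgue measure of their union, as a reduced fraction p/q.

By countable additivity of the Lebesgue measure on pairwise disjoint measurable sets,
  m(union_{j >= 0} I_j) = sum_{j >= 0} m(I_j) = sum_{j >= 0} a * r^j,
  with a = 3/4 and r = 2/3.
Since 0 < r = 2/3 < 1, the geometric series converges:
  sum_{j >= 0} a * r^j = a / (1 - r).
  = 3/4 / (1 - 2/3)
  = 3/4 / (1/3)
  = 9/4.

9/4


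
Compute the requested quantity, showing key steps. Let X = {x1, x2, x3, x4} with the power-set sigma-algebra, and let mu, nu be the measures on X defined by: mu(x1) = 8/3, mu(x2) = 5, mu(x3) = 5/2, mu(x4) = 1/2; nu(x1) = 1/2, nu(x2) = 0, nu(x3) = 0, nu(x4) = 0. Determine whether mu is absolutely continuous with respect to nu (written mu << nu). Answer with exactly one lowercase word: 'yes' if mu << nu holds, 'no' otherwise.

mu << nu means: every nu-null measurable set is also mu-null; equivalently, for every atom x, if nu({x}) = 0 then mu({x}) = 0.
Checking each atom:
  x1: nu = 1/2 > 0 -> no constraint.
  x2: nu = 0, mu = 5 > 0 -> violates mu << nu.
  x3: nu = 0, mu = 5/2 > 0 -> violates mu << nu.
  x4: nu = 0, mu = 1/2 > 0 -> violates mu << nu.
The atom(s) x2, x3, x4 violate the condition (nu = 0 but mu > 0). Therefore mu is NOT absolutely continuous w.r.t. nu.

no


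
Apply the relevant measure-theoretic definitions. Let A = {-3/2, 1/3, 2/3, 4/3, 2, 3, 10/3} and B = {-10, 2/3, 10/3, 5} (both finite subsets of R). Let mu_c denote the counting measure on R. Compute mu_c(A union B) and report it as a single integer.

Counting measure on a finite set equals cardinality. By inclusion-exclusion, |A union B| = |A| + |B| - |A cap B|.
|A| = 7, |B| = 4, |A cap B| = 2.
So mu_c(A union B) = 7 + 4 - 2 = 9.

9


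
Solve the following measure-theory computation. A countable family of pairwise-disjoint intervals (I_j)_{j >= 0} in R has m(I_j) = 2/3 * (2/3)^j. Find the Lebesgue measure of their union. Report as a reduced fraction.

By countable additivity of the Lebesgue measure on pairwise disjoint measurable sets,
  m(union_{j >= 0} I_j) = sum_{j >= 0} m(I_j) = sum_{j >= 0} a * r^j,
  with a = 2/3 and r = 2/3.
Since 0 < r = 2/3 < 1, the geometric series converges:
  sum_{j >= 0} a * r^j = a / (1 - r).
  = 2/3 / (1 - 2/3)
  = 2/3 / (1/3)
  = 2.

2


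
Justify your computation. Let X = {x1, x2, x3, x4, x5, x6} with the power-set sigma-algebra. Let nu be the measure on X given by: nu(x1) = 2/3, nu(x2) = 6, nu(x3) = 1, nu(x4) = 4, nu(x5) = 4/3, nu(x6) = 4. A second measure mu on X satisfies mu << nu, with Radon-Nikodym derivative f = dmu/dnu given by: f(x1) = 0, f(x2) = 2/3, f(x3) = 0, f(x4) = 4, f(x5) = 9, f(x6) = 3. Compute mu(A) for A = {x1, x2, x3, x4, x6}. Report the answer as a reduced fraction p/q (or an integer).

By the defining property of the Radon-Nikodym derivative, for every measurable set A,
  mu(A) = integral_A f dnu.
Since nu is a discrete measure concentrated on the atoms of X, the integral over A reduces to the sum
  mu(A) = sum_{x in A} f(x) * nu({x}).
Computing each term:
  x1: f(x1) * nu(x1) = 0 * 2/3 = 0.
  x2: f(x2) * nu(x2) = 2/3 * 6 = 4.
  x3: f(x3) * nu(x3) = 0 * 1 = 0.
  x4: f(x4) * nu(x4) = 4 * 4 = 16.
  x6: f(x6) * nu(x6) = 3 * 4 = 12.
Summing: mu(A) = 0 + 4 + 0 + 16 + 12 = 32.

32


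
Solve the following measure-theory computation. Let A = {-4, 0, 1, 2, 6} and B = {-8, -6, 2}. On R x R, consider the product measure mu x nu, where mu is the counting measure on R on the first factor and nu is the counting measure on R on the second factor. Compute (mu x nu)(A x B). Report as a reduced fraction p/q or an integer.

For a measurable rectangle A x B, the product measure satisfies
  (mu x nu)(A x B) = mu(A) * nu(B).
  mu(A) = 5.
  nu(B) = 3.
  (mu x nu)(A x B) = 5 * 3 = 15.

15


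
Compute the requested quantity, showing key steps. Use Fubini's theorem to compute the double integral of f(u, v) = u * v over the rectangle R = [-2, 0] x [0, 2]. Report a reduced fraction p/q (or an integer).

f(u, v) is a tensor product of a function of u and a function of v, and both factors are bounded continuous (hence Lebesgue integrable) on the rectangle, so Fubini's theorem applies:
  integral_R f d(m x m) = (integral_a1^b1 u du) * (integral_a2^b2 v dv).
Inner integral in u: integral_{-2}^{0} u du = (0^2 - (-2)^2)/2
  = -2.
Inner integral in v: integral_{0}^{2} v dv = (2^2 - 0^2)/2
  = 2.
Product: (-2) * (2) = -4.

-4


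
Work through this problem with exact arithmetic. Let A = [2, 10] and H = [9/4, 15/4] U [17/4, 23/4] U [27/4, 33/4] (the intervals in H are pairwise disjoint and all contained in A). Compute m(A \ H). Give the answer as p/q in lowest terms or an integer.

The ambient interval has length m(A) = 10 - 2 = 8.
Since the holes are disjoint and sit inside A, by finite additivity
  m(H) = sum_i (b_i - a_i), and m(A \ H) = m(A) - m(H).
Computing the hole measures:
  m(H_1) = 15/4 - 9/4 = 3/2.
  m(H_2) = 23/4 - 17/4 = 3/2.
  m(H_3) = 33/4 - 27/4 = 3/2.
Summed: m(H) = 3/2 + 3/2 + 3/2 = 9/2.
So m(A \ H) = 8 - 9/2 = 7/2.

7/2


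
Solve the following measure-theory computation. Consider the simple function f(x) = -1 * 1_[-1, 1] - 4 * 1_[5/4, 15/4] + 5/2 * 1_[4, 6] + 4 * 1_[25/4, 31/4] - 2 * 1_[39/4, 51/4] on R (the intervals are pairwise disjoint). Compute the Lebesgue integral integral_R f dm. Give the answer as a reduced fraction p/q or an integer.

For a simple function f = sum_i c_i * 1_{A_i} with disjoint A_i,
  integral f dm = sum_i c_i * m(A_i).
Lengths of the A_i:
  m(A_1) = 1 - (-1) = 2.
  m(A_2) = 15/4 - 5/4 = 5/2.
  m(A_3) = 6 - 4 = 2.
  m(A_4) = 31/4 - 25/4 = 3/2.
  m(A_5) = 51/4 - 39/4 = 3.
Contributions c_i * m(A_i):
  (-1) * (2) = -2.
  (-4) * (5/2) = -10.
  (5/2) * (2) = 5.
  (4) * (3/2) = 6.
  (-2) * (3) = -6.
Total: -2 - 10 + 5 + 6 - 6 = -7.

-7


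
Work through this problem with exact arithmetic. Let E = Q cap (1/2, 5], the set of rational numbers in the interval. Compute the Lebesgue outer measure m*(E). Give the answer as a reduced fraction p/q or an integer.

E = Q cap (1/2, 5] is a subset of Q, which is countable. Enumerate Q = {q_1, q_2, ...}; for any eps > 0, cover q_k by the open interval (q_k - eps/2^(k+1), q_k + eps/2^(k+1)), of length eps/2^k. The total cover length is sum_{k>=1} eps/2^k = eps. Hence m*(E) <= m*(Q) <= eps for every eps > 0, and since outer measure is non-negative, m*(E) = 0.

0


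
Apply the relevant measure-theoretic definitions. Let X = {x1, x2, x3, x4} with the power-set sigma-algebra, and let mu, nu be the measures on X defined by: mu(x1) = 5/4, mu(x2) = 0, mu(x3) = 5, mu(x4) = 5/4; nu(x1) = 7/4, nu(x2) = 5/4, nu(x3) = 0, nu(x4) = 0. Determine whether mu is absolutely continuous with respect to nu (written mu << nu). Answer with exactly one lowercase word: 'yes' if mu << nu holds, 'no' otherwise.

mu << nu means: every nu-null measurable set is also mu-null; equivalently, for every atom x, if nu({x}) = 0 then mu({x}) = 0.
Checking each atom:
  x1: nu = 7/4 > 0 -> no constraint.
  x2: nu = 5/4 > 0 -> no constraint.
  x3: nu = 0, mu = 5 > 0 -> violates mu << nu.
  x4: nu = 0, mu = 5/4 > 0 -> violates mu << nu.
The atom(s) x3, x4 violate the condition (nu = 0 but mu > 0). Therefore mu is NOT absolutely continuous w.r.t. nu.

no


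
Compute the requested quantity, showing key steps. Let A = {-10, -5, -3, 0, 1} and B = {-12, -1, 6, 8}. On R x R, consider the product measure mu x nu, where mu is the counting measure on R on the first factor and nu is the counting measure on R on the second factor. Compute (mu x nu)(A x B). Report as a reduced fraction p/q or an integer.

For a measurable rectangle A x B, the product measure satisfies
  (mu x nu)(A x B) = mu(A) * nu(B).
  mu(A) = 5.
  nu(B) = 4.
  (mu x nu)(A x B) = 5 * 4 = 20.

20
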